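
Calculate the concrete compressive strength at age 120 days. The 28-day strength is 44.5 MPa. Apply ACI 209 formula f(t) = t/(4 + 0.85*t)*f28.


f(120) = 120 / (4 + 0.85 * 120) * 44.5
= 120 / 106.0 * 44.5
= 50.38 MPa

50.38


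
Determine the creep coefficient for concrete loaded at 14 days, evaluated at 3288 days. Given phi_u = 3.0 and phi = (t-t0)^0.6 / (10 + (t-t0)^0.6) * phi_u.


dt = 3288 - 14 = 3274
phi = 3274^0.6 / (10 + 3274^0.6) * 3.0
= 2.783

2.783


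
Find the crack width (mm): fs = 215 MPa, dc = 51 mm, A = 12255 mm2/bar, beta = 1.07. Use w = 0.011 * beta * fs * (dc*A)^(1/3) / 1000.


w = 0.011 * beta * fs * (dc * A)^(1/3) / 1000
= 0.011 * 1.07 * 215 * (51 * 12255)^(1/3) / 1000
= 0.216 mm

0.216


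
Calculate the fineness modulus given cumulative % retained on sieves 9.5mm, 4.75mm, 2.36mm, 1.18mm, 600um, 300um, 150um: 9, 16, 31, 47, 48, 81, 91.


FM = sum(cumulative % retained) / 100
= 323 / 100
= 3.23

3.23


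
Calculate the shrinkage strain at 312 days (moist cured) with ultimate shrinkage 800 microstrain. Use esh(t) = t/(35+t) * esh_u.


esh(312) = 312 / (35 + 312) * 800
= 312 / 347 * 800
= 719.3 microstrain

719.3


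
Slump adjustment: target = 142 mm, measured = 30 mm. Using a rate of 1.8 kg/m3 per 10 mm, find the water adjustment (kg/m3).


Difference = 142 - 30 = 112 mm
Water adjustment = 112 * 1.8 / 10 = 20.2 kg/m3

20.2


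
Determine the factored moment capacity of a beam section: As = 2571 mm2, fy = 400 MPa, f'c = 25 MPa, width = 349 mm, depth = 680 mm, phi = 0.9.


a = As * fy / (0.85 * f'c * b)
= 2571 * 400 / (0.85 * 25 * 349)
= 138.6685 mm
Mn = As * fy * (d - a/2) / 10^6
= 628.0087 kN-m
phi*Mn = 0.9 * 628.0087 = 565.21 kN-m

565.21


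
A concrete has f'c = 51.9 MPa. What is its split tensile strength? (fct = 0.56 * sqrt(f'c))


fct = 0.56 * sqrt(51.9)
= 0.56 * 7.204
= 4.034 MPa

4.034


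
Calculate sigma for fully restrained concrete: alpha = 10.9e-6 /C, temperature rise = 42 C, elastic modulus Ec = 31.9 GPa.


sigma = alpha * dT * Ec
= 10.9e-6 * 42 * 31.9 * 1000
= 14.604 MPa

14.604


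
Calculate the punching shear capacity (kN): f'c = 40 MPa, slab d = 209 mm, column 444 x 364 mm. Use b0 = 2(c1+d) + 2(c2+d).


b0 = 2*(444 + 209) + 2*(364 + 209) = 2452 mm
Vc = 0.33 * sqrt(40) * 2452 * 209 / 1000
= 1069.57 kN

1069.57


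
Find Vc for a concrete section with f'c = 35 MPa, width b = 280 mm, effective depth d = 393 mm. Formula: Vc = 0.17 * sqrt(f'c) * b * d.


Vc = 0.17 * sqrt(35) * 280 * 393 / 1000
= 110.67 kN

110.67


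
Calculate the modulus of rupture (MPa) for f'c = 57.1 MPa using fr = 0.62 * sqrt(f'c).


fr = 0.62 * sqrt(57.1)
= 4.685 MPa

4.685


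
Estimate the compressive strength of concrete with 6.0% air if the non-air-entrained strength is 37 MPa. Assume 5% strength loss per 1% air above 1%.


Strength loss = (6.0 - 1) * 5 = 25.0%
f'c = 37 * (1 - 25.0/100)
= 27.75 MPa

27.75


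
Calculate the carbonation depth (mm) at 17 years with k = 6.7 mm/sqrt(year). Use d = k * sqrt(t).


depth = k * sqrt(t)
= 6.7 * sqrt(17)
= 27.62 mm

27.62


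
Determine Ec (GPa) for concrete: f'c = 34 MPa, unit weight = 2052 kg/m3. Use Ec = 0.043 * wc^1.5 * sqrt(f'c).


Ec = 0.043 * 2052^1.5 * sqrt(34) / 1000
= 23.31 GPa

23.31


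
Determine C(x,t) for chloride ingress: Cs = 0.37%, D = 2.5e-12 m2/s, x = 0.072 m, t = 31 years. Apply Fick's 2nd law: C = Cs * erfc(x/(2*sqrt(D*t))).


t_seconds = 31 * 365.25 * 24 * 3600 = 978285600.0 s
arg = 0.072 / (2 * sqrt(2.5e-12 * 978285600.0))
= 0.7279
erfc(0.7279) = 0.3033
C = 0.37 * 0.3033 = 0.1122%

0.1122


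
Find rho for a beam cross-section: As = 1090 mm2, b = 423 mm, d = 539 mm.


rho = As / (b * d)
= 1090 / (423 * 539)
= 0.0048

0.0048


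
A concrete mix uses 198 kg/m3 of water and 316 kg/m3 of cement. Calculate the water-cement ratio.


w/c = water / cement
w/c = 198 / 316 = 0.627

0.627


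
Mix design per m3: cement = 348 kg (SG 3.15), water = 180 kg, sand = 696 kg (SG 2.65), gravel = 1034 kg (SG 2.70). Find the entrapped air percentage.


Vol cement = 348 / (3.15 * 1000) = 0.110476 m3
Vol water = 180 / 1000 = 0.18 m3
Vol sand = 696 / (2.65 * 1000) = 0.262642 m3
Vol gravel = 1034 / (2.70 * 1000) = 0.382963 m3
Total solid + water volume = 0.936081 m3
Air = (1 - 0.936081) * 100 = 6.39%

6.39


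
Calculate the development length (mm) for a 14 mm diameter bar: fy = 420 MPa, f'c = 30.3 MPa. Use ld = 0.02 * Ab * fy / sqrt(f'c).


Ab = pi * 14^2 / 4 = 153.938 mm2
ld = 0.02 * 153.938 * 420 / sqrt(30.3)
= 234.9 mm

234.9


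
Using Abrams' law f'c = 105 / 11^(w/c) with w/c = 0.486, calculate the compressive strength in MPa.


f'c = 105 / 11^0.486
= 105 / 3.207
= 32.74 MPa

32.74


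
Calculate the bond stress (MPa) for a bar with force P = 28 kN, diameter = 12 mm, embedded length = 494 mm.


u = P / (pi * db * ld)
= 28 * 1000 / (pi * 12 * 494)
= 1.503 MPa

1.503


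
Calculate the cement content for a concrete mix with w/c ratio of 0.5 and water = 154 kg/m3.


Cement = water / (w/c)
= 154 / 0.5
= 308.0 kg/m3

308.0


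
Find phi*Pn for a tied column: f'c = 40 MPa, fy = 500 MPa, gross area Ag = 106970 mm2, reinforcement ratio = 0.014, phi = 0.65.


Ast = rho * Ag = 0.014 * 106970 = 1497.58 mm2
phi*Pn = 0.65 * 0.80 * (0.85 * 40 * (106970 - 1497.58) + 500 * 1497.58) / 1000
= 2254.12 kN

2254.12


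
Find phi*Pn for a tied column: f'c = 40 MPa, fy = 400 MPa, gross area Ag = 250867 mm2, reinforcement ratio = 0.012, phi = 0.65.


Ast = rho * Ag = 0.012 * 250867 = 3010.404 mm2
phi*Pn = 0.65 * 0.80 * (0.85 * 40 * (250867 - 3010.404) + 400 * 3010.404) / 1000
= 5008.27 kN

5008.27


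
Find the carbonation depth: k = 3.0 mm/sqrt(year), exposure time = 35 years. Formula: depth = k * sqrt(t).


depth = k * sqrt(t)
= 3.0 * sqrt(35)
= 17.75 mm

17.75


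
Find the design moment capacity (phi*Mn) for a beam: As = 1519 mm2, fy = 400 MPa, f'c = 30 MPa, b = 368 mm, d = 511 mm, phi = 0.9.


a = As * fy / (0.85 * f'c * b)
= 1519 * 400 / (0.85 * 30 * 368)
= 64.7485 mm
Mn = As * fy * (d - a/2) / 10^6
= 290.813 kN-m
phi*Mn = 0.9 * 290.813 = 261.73 kN-m

261.73


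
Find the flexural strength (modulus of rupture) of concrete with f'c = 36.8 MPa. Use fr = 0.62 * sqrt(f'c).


fr = 0.62 * sqrt(36.8)
= 3.761 MPa

3.761


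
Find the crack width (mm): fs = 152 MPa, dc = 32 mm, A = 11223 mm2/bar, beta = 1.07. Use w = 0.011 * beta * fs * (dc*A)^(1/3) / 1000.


w = 0.011 * beta * fs * (dc * A)^(1/3) / 1000
= 0.011 * 1.07 * 152 * (32 * 11223)^(1/3) / 1000
= 0.127 mm

0.127


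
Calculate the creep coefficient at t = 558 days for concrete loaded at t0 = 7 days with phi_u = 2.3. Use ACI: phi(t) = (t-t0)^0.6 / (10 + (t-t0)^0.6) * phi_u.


dt = 558 - 7 = 551
phi = 551^0.6 / (10 + 551^0.6) * 2.3
= 1.875

1.875


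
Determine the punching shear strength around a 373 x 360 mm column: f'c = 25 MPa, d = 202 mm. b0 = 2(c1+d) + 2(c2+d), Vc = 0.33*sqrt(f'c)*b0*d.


b0 = 2*(373 + 202) + 2*(360 + 202) = 2274 mm
Vc = 0.33 * sqrt(25) * 2274 * 202 / 1000
= 757.92 kN

757.92


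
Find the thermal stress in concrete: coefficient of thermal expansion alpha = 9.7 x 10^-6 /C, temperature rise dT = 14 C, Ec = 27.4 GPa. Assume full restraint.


sigma = alpha * dT * Ec
= 9.7e-6 * 14 * 27.4 * 1000
= 3.721 MPa

3.721


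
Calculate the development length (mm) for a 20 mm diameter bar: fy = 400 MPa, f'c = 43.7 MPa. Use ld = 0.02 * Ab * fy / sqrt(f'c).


Ab = pi * 20^2 / 4 = 314.159 mm2
ld = 0.02 * 314.159 * 400 / sqrt(43.7)
= 380.2 mm

380.2


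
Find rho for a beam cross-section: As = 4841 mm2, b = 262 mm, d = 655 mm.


rho = As / (b * d)
= 4841 / (262 * 655)
= 0.0282

0.0282


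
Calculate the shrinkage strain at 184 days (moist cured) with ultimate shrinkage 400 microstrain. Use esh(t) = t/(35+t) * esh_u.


esh(184) = 184 / (35 + 184) * 400
= 184 / 219 * 400
= 336.1 microstrain

336.1


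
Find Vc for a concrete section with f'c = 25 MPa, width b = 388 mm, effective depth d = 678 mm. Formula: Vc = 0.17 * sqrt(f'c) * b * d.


Vc = 0.17 * sqrt(25) * 388 * 678 / 1000
= 223.6 kN

223.6


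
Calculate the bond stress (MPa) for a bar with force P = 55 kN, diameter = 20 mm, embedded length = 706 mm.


u = P / (pi * db * ld)
= 55 * 1000 / (pi * 20 * 706)
= 1.24 MPa

1.24


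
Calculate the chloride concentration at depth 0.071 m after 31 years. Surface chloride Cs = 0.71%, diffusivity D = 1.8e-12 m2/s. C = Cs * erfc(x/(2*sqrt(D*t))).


t_seconds = 31 * 365.25 * 24 * 3600 = 978285600.0 s
arg = 0.071 / (2 * sqrt(1.8e-12 * 978285600.0))
= 0.846
erfc(0.846) = 0.2315
C = 0.71 * 0.2315 = 0.1644%

0.1644


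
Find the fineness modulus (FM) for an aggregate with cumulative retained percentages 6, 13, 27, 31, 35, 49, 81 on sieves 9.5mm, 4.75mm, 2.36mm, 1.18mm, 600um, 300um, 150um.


FM = sum(cumulative % retained) / 100
= 242 / 100
= 2.42

2.42


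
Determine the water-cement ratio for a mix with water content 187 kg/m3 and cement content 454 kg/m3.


w/c = water / cement
w/c = 187 / 454 = 0.412

0.412


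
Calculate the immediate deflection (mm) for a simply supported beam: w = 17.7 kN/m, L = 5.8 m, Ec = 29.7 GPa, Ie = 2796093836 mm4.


Convert: L = 5.8 m = 5800 mm, Ec = 29.7 GPa = 29700 MPa
delta = 5 * 17.7 * 5800^4 / (384 * 29700 * 2796093836)
= 3.14 mm

3.14


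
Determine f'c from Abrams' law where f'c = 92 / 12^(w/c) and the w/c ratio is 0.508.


f'c = 92 / 12^0.508
= 92 / 3.534
= 26.04 MPa

26.04


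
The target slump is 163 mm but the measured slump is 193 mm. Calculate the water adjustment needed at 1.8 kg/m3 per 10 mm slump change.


Difference = 163 - 193 = -30 mm
Water adjustment = -30 * 1.8 / 10 = -5.4 kg/m3

-5.4


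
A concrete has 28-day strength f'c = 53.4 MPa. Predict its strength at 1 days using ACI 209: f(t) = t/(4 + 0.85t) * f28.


f(1) = 1 / (4 + 0.85 * 1) * 53.4
= 1 / 4.85 * 53.4
= 11.01 MPa

11.01


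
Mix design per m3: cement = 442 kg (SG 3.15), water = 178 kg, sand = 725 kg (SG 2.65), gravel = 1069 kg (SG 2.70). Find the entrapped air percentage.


Vol cement = 442 / (3.15 * 1000) = 0.140317 m3
Vol water = 178 / 1000 = 0.178 m3
Vol sand = 725 / (2.65 * 1000) = 0.273585 m3
Vol gravel = 1069 / (2.70 * 1000) = 0.395926 m3
Total solid + water volume = 0.987828 m3
Air = (1 - 0.987828) * 100 = 1.22%

1.22


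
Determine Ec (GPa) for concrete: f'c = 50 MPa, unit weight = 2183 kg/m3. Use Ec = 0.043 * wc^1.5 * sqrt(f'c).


Ec = 0.043 * 2183^1.5 * sqrt(50) / 1000
= 31.01 GPa

31.01


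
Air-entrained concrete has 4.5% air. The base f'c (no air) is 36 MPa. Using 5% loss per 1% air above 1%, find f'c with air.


Strength loss = (4.5 - 1) * 5 = 17.5%
f'c = 36 * (1 - 17.5/100)
= 29.7 MPa

29.7


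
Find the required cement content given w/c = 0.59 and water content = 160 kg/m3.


Cement = water / (w/c)
= 160 / 0.59
= 271.2 kg/m3

271.2


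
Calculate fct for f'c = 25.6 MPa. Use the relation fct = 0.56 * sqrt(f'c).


fct = 0.56 * sqrt(25.6)
= 0.56 * 5.06
= 2.833 MPa

2.833


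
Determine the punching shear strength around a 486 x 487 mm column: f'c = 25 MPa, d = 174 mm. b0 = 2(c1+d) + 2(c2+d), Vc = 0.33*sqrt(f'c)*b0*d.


b0 = 2*(486 + 174) + 2*(487 + 174) = 2642 mm
Vc = 0.33 * sqrt(25) * 2642 * 174 / 1000
= 758.52 kN

758.52


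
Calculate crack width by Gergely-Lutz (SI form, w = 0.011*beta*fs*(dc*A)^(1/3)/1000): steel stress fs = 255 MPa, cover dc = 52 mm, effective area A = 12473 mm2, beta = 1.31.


w = 0.011 * beta * fs * (dc * A)^(1/3) / 1000
= 0.011 * 1.31 * 255 * (52 * 12473)^(1/3) / 1000
= 0.318 mm

0.318


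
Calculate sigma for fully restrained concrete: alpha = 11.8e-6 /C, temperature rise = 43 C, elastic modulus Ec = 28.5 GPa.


sigma = alpha * dT * Ec
= 11.8e-6 * 43 * 28.5 * 1000
= 14.461 MPa

14.461


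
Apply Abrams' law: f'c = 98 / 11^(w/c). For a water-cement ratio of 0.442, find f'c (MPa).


f'c = 98 / 11^0.442
= 98 / 2.886
= 33.96 MPa

33.96


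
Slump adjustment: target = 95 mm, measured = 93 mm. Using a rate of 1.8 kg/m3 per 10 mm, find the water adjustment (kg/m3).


Difference = 95 - 93 = 2 mm
Water adjustment = 2 * 1.8 / 10 = 0.4 kg/m3

0.4


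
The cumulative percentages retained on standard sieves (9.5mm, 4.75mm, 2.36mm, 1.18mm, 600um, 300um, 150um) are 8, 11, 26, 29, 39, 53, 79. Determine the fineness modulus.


FM = sum(cumulative % retained) / 100
= 245 / 100
= 2.45

2.45


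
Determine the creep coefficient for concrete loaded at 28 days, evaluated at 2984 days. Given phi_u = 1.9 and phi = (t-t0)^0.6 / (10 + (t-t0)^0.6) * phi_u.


dt = 2984 - 28 = 2956
phi = 2956^0.6 / (10 + 2956^0.6) * 1.9
= 1.755

1.755


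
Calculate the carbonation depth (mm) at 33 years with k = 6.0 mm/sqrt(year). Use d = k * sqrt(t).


depth = k * sqrt(t)
= 6.0 * sqrt(33)
= 34.47 mm

34.47


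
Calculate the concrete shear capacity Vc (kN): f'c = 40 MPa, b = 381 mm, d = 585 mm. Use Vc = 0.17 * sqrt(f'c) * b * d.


Vc = 0.17 * sqrt(40) * 381 * 585 / 1000
= 239.64 kN

239.64


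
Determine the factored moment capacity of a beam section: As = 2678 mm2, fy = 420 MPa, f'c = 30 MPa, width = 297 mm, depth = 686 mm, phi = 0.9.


a = As * fy / (0.85 * f'c * b)
= 2678 * 420 / (0.85 * 30 * 297)
= 148.5126 mm
Mn = As * fy * (d - a/2) / 10^6
= 688.0649 kN-m
phi*Mn = 0.9 * 688.0649 = 619.26 kN-m

619.26


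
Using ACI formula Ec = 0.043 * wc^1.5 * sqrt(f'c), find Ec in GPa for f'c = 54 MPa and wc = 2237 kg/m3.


Ec = 0.043 * 2237^1.5 * sqrt(54) / 1000
= 33.43 GPa

33.43


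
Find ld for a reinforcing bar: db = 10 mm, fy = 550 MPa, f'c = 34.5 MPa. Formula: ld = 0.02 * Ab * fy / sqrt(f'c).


Ab = pi * 10^2 / 4 = 78.54 mm2
ld = 0.02 * 78.54 * 550 / sqrt(34.5)
= 147.1 mm

147.1


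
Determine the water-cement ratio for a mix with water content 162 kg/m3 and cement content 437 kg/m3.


w/c = water / cement
w/c = 162 / 437 = 0.371

0.371


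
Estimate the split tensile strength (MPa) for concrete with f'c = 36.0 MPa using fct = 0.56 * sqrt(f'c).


fct = 0.56 * sqrt(36.0)
= 0.56 * 6.0
= 3.36 MPa

3.36


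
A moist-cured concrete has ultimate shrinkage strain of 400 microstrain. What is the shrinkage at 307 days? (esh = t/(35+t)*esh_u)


esh(307) = 307 / (35 + 307) * 400
= 307 / 342 * 400
= 359.1 microstrain

359.1


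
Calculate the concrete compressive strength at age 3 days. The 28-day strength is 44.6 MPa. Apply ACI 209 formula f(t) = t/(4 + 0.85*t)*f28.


f(3) = 3 / (4 + 0.85 * 3) * 44.6
= 3 / 6.55 * 44.6
= 20.43 MPa

20.43


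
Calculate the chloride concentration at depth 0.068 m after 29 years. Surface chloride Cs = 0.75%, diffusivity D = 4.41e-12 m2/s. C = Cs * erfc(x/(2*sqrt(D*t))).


t_seconds = 29 * 365.25 * 24 * 3600 = 915170400.0 s
arg = 0.068 / (2 * sqrt(4.41e-12 * 915170400.0))
= 0.5352
erfc(0.5352) = 0.4491
C = 0.75 * 0.4491 = 0.3368%

0.3368


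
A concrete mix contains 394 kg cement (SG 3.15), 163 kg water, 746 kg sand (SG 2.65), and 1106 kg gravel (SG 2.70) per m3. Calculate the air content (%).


Vol cement = 394 / (3.15 * 1000) = 0.125079 m3
Vol water = 163 / 1000 = 0.163 m3
Vol sand = 746 / (2.65 * 1000) = 0.281509 m3
Vol gravel = 1106 / (2.70 * 1000) = 0.40963 m3
Total solid + water volume = 0.979218 m3
Air = (1 - 0.979218) * 100 = 2.08%

2.08


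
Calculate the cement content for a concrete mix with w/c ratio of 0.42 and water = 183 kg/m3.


Cement = water / (w/c)
= 183 / 0.42
= 435.7 kg/m3

435.7


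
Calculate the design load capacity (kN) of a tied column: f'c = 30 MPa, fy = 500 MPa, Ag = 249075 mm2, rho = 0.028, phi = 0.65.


Ast = rho * Ag = 0.028 * 249075 = 6974.1 mm2
phi*Pn = 0.65 * 0.80 * (0.85 * 30 * (249075 - 6974.1) + 500 * 6974.1) / 1000
= 5023.52 kN

5023.52


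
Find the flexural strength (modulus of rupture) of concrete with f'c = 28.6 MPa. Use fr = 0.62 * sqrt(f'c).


fr = 0.62 * sqrt(28.6)
= 3.316 MPa

3.316


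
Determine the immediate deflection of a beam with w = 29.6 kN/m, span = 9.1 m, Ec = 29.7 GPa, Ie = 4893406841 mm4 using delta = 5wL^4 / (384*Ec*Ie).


Convert: L = 9.1 m = 9100 mm, Ec = 29.7 GPa = 29700 MPa
delta = 5 * 29.6 * 9100^4 / (384 * 29700 * 4893406841)
= 18.19 mm

18.19


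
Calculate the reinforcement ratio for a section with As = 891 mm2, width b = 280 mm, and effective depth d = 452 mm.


rho = As / (b * d)
= 891 / (280 * 452)
= 0.007

0.007


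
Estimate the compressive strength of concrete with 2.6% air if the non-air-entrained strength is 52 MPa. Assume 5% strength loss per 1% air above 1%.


Strength loss = (2.6 - 1) * 5 = 8.0%
f'c = 52 * (1 - 8.0/100)
= 47.84 MPa

47.84


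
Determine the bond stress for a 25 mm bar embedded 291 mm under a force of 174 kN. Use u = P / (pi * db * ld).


u = P / (pi * db * ld)
= 174 * 1000 / (pi * 25 * 291)
= 7.613 MPa

7.613


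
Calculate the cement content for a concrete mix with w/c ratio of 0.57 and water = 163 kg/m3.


Cement = water / (w/c)
= 163 / 0.57
= 286.0 kg/m3

286.0


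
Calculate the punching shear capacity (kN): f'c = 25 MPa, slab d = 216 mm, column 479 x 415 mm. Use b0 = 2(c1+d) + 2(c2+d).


b0 = 2*(479 + 216) + 2*(415 + 216) = 2652 mm
Vc = 0.33 * sqrt(25) * 2652 * 216 / 1000
= 945.17 kN

945.17


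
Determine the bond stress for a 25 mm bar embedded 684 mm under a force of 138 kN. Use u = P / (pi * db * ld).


u = P / (pi * db * ld)
= 138 * 1000 / (pi * 25 * 684)
= 2.569 MPa

2.569


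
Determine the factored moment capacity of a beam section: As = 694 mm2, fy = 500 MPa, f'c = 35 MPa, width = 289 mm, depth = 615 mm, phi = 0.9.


a = As * fy / (0.85 * f'c * b)
= 694 * 500 / (0.85 * 35 * 289)
= 40.3594 mm
Mn = As * fy * (d - a/2) / 10^6
= 206.4026 kN-m
phi*Mn = 0.9 * 206.4026 = 185.76 kN-m

185.76


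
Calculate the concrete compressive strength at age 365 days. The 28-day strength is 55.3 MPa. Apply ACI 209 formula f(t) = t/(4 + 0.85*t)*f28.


f(365) = 365 / (4 + 0.85 * 365) * 55.3
= 365 / 314.25 * 55.3
= 64.23 MPa

64.23


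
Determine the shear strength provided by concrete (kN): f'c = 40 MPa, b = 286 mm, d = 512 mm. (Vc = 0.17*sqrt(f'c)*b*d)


Vc = 0.17 * sqrt(40) * 286 * 512 / 1000
= 157.44 kN

157.44


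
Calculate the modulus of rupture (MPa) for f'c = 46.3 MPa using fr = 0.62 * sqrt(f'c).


fr = 0.62 * sqrt(46.3)
= 4.219 MPa

4.219


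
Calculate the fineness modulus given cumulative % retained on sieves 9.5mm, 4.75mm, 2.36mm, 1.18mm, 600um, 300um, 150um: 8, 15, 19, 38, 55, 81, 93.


FM = sum(cumulative % retained) / 100
= 309 / 100
= 3.09

3.09


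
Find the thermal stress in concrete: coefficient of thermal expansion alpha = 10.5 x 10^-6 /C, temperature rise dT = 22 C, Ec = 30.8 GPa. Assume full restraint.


sigma = alpha * dT * Ec
= 10.5e-6 * 22 * 30.8 * 1000
= 7.115 MPa

7.115


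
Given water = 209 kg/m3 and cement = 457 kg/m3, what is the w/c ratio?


w/c = water / cement
w/c = 209 / 457 = 0.457

0.457


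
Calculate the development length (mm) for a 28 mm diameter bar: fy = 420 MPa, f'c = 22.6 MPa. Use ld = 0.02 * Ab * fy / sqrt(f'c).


Ab = pi * 28^2 / 4 = 615.752 mm2
ld = 0.02 * 615.752 * 420 / sqrt(22.6)
= 1088.0 mm

1088.0


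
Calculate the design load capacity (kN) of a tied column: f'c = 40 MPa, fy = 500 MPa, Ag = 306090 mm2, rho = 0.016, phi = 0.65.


Ast = rho * Ag = 0.016 * 306090 = 4897.44 mm2
phi*Pn = 0.65 * 0.80 * (0.85 * 40 * (306090 - 4897.44) + 500 * 4897.44) / 1000
= 6598.42 kN

6598.42


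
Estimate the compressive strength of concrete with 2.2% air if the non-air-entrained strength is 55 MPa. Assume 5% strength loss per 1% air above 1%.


Strength loss = (2.2 - 1) * 5 = 6.0%
f'c = 55 * (1 - 6.0/100)
= 51.7 MPa

51.7


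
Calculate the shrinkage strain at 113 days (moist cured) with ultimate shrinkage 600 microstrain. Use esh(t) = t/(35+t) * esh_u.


esh(113) = 113 / (35 + 113) * 600
= 113 / 148 * 600
= 458.1 microstrain

458.1


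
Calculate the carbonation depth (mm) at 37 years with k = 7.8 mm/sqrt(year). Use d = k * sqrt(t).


depth = k * sqrt(t)
= 7.8 * sqrt(37)
= 47.45 mm

47.45


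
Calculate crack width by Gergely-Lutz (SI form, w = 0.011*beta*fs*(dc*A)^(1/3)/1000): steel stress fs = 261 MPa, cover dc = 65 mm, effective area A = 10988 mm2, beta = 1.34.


w = 0.011 * beta * fs * (dc * A)^(1/3) / 1000
= 0.011 * 1.34 * 261 * (65 * 10988)^(1/3) / 1000
= 0.344 mm

0.344


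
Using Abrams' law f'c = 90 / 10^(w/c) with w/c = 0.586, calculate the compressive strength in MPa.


f'c = 90 / 10^0.586
= 90 / 3.855
= 23.35 MPa

23.35


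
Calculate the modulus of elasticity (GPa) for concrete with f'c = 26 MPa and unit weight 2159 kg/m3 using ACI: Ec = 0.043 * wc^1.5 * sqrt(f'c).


Ec = 0.043 * 2159^1.5 * sqrt(26) / 1000
= 22.0 GPa

22.0


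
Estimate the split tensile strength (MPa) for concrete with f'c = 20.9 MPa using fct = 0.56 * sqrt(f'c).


fct = 0.56 * sqrt(20.9)
= 0.56 * 4.572
= 2.56 MPa

2.56


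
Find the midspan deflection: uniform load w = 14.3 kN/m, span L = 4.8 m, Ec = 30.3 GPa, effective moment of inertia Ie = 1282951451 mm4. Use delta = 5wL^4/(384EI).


Convert: L = 4.8 m = 4800 mm, Ec = 30.3 GPa = 30300 MPa
delta = 5 * 14.3 * 4800^4 / (384 * 30300 * 1282951451)
= 2.54 mm

2.54


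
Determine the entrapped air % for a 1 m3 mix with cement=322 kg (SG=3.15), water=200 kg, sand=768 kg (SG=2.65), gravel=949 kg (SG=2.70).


Vol cement = 322 / (3.15 * 1000) = 0.102222 m3
Vol water = 200 / 1000 = 0.2 m3
Vol sand = 768 / (2.65 * 1000) = 0.289811 m3
Vol gravel = 949 / (2.70 * 1000) = 0.351481 m3
Total solid + water volume = 0.943515 m3
Air = (1 - 0.943515) * 100 = 5.65%

5.65


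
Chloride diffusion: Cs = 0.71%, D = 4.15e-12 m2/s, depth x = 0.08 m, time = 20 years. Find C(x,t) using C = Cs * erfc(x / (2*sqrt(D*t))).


t_seconds = 20 * 365.25 * 24 * 3600 = 631152000.0 s
arg = 0.08 / (2 * sqrt(4.15e-12 * 631152000.0))
= 0.7816
erfc(0.7816) = 0.269
C = 0.71 * 0.269 = 0.191%

0.191


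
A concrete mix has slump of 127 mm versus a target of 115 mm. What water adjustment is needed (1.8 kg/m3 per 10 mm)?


Difference = 115 - 127 = -12 mm
Water adjustment = -12 * 1.8 / 10 = -2.2 kg/m3

-2.2


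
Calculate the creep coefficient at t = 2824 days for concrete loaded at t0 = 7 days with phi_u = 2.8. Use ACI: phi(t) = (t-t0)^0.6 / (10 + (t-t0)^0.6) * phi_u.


dt = 2824 - 7 = 2817
phi = 2817^0.6 / (10 + 2817^0.6) * 2.8
= 2.58

2.58


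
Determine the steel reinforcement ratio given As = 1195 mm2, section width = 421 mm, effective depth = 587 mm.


rho = As / (b * d)
= 1195 / (421 * 587)
= 0.0048

0.0048


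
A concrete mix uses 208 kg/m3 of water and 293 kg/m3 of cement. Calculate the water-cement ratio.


w/c = water / cement
w/c = 208 / 293 = 0.71

0.71


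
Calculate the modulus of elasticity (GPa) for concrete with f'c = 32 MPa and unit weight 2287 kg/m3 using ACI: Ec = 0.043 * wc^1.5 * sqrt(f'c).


Ec = 0.043 * 2287^1.5 * sqrt(32) / 1000
= 26.6 GPa

26.6


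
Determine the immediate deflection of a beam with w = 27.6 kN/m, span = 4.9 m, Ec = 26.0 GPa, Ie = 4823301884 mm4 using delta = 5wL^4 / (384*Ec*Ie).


Convert: L = 4.9 m = 4900 mm, Ec = 26.0 GPa = 26000 MPa
delta = 5 * 27.6 * 4900^4 / (384 * 26000 * 4823301884)
= 1.65 mm

1.65


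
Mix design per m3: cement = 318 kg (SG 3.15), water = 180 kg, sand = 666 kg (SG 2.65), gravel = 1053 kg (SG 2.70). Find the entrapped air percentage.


Vol cement = 318 / (3.15 * 1000) = 0.100952 m3
Vol water = 180 / 1000 = 0.18 m3
Vol sand = 666 / (2.65 * 1000) = 0.251321 m3
Vol gravel = 1053 / (2.70 * 1000) = 0.39 m3
Total solid + water volume = 0.922273 m3
Air = (1 - 0.922273) * 100 = 7.77%

7.77


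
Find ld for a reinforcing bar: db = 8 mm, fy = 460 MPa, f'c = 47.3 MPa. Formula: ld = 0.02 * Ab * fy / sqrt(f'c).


Ab = pi * 8^2 / 4 = 50.265 mm2
ld = 0.02 * 50.265 * 460 / sqrt(47.3)
= 67.2 mm

67.2


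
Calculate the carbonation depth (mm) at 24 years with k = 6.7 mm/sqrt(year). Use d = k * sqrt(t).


depth = k * sqrt(t)
= 6.7 * sqrt(24)
= 32.82 mm

32.82


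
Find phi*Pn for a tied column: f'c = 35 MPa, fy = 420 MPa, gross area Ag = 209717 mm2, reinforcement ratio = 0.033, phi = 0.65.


Ast = rho * Ag = 0.033 * 209717 = 6920.661 mm2
phi*Pn = 0.65 * 0.80 * (0.85 * 35 * (209717 - 6920.661) + 420 * 6920.661) / 1000
= 4648.73 kN

4648.73


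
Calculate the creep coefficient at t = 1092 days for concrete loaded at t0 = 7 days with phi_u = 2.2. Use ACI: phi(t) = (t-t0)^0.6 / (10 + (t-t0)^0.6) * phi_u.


dt = 1092 - 7 = 1085
phi = 1085^0.6 / (10 + 1085^0.6) * 2.2
= 1.912

1.912


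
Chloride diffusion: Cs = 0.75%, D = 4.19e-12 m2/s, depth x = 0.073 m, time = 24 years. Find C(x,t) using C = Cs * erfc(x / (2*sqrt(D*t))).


t_seconds = 24 * 365.25 * 24 * 3600 = 757382400.0 s
arg = 0.073 / (2 * sqrt(4.19e-12 * 757382400.0))
= 0.6479
erfc(0.6479) = 0.3595
C = 0.75 * 0.3595 = 0.2696%

0.2696


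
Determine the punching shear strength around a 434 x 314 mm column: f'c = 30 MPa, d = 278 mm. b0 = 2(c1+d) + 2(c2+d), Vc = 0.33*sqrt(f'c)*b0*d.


b0 = 2*(434 + 278) + 2*(314 + 278) = 2608 mm
Vc = 0.33 * sqrt(30) * 2608 * 278 / 1000
= 1310.47 kN

1310.47


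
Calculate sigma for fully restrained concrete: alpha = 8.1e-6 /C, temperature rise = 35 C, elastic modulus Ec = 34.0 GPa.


sigma = alpha * dT * Ec
= 8.1e-6 * 35 * 34.0 * 1000
= 9.639 MPa

9.639


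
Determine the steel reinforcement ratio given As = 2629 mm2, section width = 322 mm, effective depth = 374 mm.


rho = As / (b * d)
= 2629 / (322 * 374)
= 0.0218

0.0218


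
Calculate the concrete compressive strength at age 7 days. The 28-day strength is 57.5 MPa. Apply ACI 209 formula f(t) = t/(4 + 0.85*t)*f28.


f(7) = 7 / (4 + 0.85 * 7) * 57.5
= 7 / 9.95 * 57.5
= 40.45 MPa

40.45


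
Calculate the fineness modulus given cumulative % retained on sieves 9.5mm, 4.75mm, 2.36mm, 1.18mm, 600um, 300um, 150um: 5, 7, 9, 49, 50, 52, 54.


FM = sum(cumulative % retained) / 100
= 226 / 100
= 2.26

2.26


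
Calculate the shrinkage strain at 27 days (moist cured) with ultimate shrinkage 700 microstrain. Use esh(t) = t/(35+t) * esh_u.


esh(27) = 27 / (35 + 27) * 700
= 27 / 62 * 700
= 304.8 microstrain

304.8


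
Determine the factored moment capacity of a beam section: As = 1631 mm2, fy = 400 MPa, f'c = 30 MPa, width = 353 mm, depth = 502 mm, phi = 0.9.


a = As * fy / (0.85 * f'c * b)
= 1631 * 400 / (0.85 * 30 * 353)
= 72.4768 mm
Mn = As * fy * (d - a/2) / 10^6
= 303.8629 kN-m
phi*Mn = 0.9 * 303.8629 = 273.48 kN-m

273.48


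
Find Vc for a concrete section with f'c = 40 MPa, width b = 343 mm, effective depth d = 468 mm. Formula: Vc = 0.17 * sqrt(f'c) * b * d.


Vc = 0.17 * sqrt(40) * 343 * 468 / 1000
= 172.59 kN

172.59


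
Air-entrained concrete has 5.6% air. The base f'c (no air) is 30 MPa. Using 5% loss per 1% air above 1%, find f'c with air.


Strength loss = (5.6 - 1) * 5 = 23.0%
f'c = 30 * (1 - 23.0/100)
= 23.1 MPa

23.1


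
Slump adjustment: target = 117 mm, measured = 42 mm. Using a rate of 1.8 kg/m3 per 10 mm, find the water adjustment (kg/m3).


Difference = 117 - 42 = 75 mm
Water adjustment = 75 * 1.8 / 10 = 13.5 kg/m3

13.5


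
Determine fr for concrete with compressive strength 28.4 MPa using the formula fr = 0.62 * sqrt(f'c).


fr = 0.62 * sqrt(28.4)
= 3.304 MPa

3.304


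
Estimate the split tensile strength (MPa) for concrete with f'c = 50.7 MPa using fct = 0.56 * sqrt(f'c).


fct = 0.56 * sqrt(50.7)
= 0.56 * 7.12
= 3.987 MPa

3.987


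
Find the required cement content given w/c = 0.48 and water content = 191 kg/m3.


Cement = water / (w/c)
= 191 / 0.48
= 397.9 kg/m3

397.9


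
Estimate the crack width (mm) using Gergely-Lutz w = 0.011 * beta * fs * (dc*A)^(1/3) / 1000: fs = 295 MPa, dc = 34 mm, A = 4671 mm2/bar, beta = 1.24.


w = 0.011 * beta * fs * (dc * A)^(1/3) / 1000
= 0.011 * 1.24 * 295 * (34 * 4671)^(1/3) / 1000
= 0.218 mm

0.218


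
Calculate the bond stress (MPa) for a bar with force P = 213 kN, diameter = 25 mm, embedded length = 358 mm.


u = P / (pi * db * ld)
= 213 * 1000 / (pi * 25 * 358)
= 7.575 MPa

7.575


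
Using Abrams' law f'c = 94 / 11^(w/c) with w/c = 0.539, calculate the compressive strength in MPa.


f'c = 94 / 11^0.539
= 94 / 3.642
= 25.81 MPa

25.81


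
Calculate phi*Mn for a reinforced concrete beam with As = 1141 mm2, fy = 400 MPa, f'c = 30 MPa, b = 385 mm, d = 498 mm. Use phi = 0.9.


a = As * fy / (0.85 * f'c * b)
= 1141 * 400 / (0.85 * 30 * 385)
= 46.4884 mm
Mn = As * fy * (d - a/2) / 10^6
= 216.6785 kN-m
phi*Mn = 0.9 * 216.6785 = 195.01 kN-m

195.01


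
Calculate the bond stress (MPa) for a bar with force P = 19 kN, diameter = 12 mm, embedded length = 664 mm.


u = P / (pi * db * ld)
= 19 * 1000 / (pi * 12 * 664)
= 0.759 MPa

0.759


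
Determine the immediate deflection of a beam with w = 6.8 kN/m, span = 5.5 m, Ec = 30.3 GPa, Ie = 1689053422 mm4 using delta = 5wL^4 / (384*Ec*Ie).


Convert: L = 5.5 m = 5500 mm, Ec = 30.3 GPa = 30300 MPa
delta = 5 * 6.8 * 5500^4 / (384 * 30300 * 1689053422)
= 1.58 mm

1.58


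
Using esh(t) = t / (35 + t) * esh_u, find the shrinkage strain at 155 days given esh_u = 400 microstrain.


esh(155) = 155 / (35 + 155) * 400
= 155 / 190 * 400
= 326.3 microstrain

326.3


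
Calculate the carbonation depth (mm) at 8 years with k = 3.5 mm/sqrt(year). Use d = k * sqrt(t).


depth = k * sqrt(t)
= 3.5 * sqrt(8)
= 9.9 mm

9.9


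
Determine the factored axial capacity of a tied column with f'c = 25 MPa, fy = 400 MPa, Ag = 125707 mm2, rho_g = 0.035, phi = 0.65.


Ast = rho * Ag = 0.035 * 125707 = 4399.745 mm2
phi*Pn = 0.65 * 0.80 * (0.85 * 25 * (125707 - 4399.745) + 400 * 4399.745) / 1000
= 2255.59 kN

2255.59


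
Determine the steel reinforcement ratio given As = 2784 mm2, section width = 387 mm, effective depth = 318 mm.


rho = As / (b * d)
= 2784 / (387 * 318)
= 0.0226

0.0226


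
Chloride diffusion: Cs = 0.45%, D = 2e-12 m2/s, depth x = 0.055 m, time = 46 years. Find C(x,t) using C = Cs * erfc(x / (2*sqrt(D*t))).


t_seconds = 46 * 365.25 * 24 * 3600 = 1451649600.0 s
arg = 0.055 / (2 * sqrt(2e-12 * 1451649600.0))
= 0.5104
erfc(0.5104) = 0.4704
C = 0.45 * 0.4704 = 0.2117%

0.2117


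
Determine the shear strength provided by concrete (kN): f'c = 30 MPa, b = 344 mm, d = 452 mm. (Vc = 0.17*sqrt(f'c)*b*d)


Vc = 0.17 * sqrt(30) * 344 * 452 / 1000
= 144.78 kN

144.78


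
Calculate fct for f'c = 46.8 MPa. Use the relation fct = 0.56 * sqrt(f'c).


fct = 0.56 * sqrt(46.8)
= 0.56 * 6.841
= 3.831 MPa

3.831


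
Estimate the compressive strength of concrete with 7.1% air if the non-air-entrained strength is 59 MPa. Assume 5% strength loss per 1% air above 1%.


Strength loss = (7.1 - 1) * 5 = 30.5%
f'c = 59 * (1 - 30.5/100)
= 41.01 MPa

41.01


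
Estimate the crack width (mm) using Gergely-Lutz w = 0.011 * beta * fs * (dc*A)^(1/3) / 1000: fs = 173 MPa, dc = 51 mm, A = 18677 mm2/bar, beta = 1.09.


w = 0.011 * beta * fs * (dc * A)^(1/3) / 1000
= 0.011 * 1.09 * 173 * (51 * 18677)^(1/3) / 1000
= 0.204 mm

0.204


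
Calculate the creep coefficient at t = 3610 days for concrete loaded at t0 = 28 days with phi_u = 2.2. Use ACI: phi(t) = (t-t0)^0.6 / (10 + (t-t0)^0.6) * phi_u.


dt = 3610 - 28 = 3582
phi = 3582^0.6 / (10 + 3582^0.6) * 2.2
= 2.049

2.049


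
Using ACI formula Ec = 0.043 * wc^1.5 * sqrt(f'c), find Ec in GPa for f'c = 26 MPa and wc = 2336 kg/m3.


Ec = 0.043 * 2336^1.5 * sqrt(26) / 1000
= 24.76 GPa

24.76


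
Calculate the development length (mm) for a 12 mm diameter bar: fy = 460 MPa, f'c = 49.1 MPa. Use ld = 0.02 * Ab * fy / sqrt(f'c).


Ab = pi * 12^2 / 4 = 113.097 mm2
ld = 0.02 * 113.097 * 460 / sqrt(49.1)
= 148.5 mm

148.5


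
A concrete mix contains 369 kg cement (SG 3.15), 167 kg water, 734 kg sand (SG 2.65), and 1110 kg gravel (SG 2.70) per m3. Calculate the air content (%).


Vol cement = 369 / (3.15 * 1000) = 0.117143 m3
Vol water = 167 / 1000 = 0.167 m3
Vol sand = 734 / (2.65 * 1000) = 0.276981 m3
Vol gravel = 1110 / (2.70 * 1000) = 0.411111 m3
Total solid + water volume = 0.972235 m3
Air = (1 - 0.972235) * 100 = 2.78%

2.78


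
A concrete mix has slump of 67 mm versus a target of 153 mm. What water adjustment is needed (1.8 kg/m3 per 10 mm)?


Difference = 153 - 67 = 86 mm
Water adjustment = 86 * 1.8 / 10 = 15.5 kg/m3

15.5


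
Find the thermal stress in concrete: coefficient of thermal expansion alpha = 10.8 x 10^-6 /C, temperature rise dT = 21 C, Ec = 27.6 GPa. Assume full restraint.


sigma = alpha * dT * Ec
= 10.8e-6 * 21 * 27.6 * 1000
= 6.26 MPa

6.26


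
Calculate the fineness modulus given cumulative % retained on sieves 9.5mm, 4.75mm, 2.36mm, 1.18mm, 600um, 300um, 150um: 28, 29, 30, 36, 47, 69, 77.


FM = sum(cumulative % retained) / 100
= 316 / 100
= 3.16

3.16


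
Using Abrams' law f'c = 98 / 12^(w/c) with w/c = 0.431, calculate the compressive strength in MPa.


f'c = 98 / 12^0.431
= 98 / 2.918
= 33.58 MPa

33.58


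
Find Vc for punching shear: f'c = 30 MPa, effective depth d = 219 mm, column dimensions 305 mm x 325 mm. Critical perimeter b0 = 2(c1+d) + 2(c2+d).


b0 = 2*(305 + 219) + 2*(325 + 219) = 2136 mm
Vc = 0.33 * sqrt(30) * 2136 * 219 / 1000
= 845.51 kN

845.51


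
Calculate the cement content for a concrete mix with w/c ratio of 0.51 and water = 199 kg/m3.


Cement = water / (w/c)
= 199 / 0.51
= 390.2 kg/m3

390.2


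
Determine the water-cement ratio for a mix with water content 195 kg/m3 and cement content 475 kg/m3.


w/c = water / cement
w/c = 195 / 475 = 0.411

0.411


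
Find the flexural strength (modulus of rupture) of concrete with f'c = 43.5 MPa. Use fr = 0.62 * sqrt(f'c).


fr = 0.62 * sqrt(43.5)
= 4.089 MPa

4.089


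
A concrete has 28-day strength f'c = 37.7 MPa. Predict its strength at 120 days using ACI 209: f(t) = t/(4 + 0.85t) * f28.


f(120) = 120 / (4 + 0.85 * 120) * 37.7
= 120 / 106.0 * 37.7
= 42.68 MPa

42.68


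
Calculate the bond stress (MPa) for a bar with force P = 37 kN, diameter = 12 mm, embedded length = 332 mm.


u = P / (pi * db * ld)
= 37 * 1000 / (pi * 12 * 332)
= 2.956 MPa

2.956


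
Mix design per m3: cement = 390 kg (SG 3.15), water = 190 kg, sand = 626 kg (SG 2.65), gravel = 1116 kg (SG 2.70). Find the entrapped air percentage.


Vol cement = 390 / (3.15 * 1000) = 0.12381 m3
Vol water = 190 / 1000 = 0.19 m3
Vol sand = 626 / (2.65 * 1000) = 0.236226 m3
Vol gravel = 1116 / (2.70 * 1000) = 0.413333 m3
Total solid + water volume = 0.963369 m3
Air = (1 - 0.963369) * 100 = 3.66%

3.66


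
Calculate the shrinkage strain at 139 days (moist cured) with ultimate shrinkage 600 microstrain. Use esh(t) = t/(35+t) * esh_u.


esh(139) = 139 / (35 + 139) * 600
= 139 / 174 * 600
= 479.3 microstrain

479.3


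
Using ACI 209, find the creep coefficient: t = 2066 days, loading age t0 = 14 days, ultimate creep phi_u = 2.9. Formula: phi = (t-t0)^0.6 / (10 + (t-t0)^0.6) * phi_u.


dt = 2066 - 14 = 2052
phi = 2052^0.6 / (10 + 2052^0.6) * 2.9
= 2.629

2.629


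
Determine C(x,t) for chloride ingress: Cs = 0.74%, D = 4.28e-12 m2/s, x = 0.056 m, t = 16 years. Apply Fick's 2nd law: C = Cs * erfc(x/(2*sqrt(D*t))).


t_seconds = 16 * 365.25 * 24 * 3600 = 504921600.0 s
arg = 0.056 / (2 * sqrt(4.28e-12 * 504921600.0))
= 0.6023
erfc(0.6023) = 0.3943
C = 0.74 * 0.3943 = 0.2918%

0.2918


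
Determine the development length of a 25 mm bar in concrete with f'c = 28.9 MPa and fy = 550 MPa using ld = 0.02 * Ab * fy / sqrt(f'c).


Ab = pi * 25^2 / 4 = 490.874 mm2
ld = 0.02 * 490.874 * 550 / sqrt(28.9)
= 1004.4 mm

1004.4


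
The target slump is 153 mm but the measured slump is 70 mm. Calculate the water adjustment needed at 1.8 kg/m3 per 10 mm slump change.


Difference = 153 - 70 = 83 mm
Water adjustment = 83 * 1.8 / 10 = 14.9 kg/m3

14.9


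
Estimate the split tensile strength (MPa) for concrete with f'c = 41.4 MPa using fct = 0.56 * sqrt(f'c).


fct = 0.56 * sqrt(41.4)
= 0.56 * 6.434
= 3.603 MPa

3.603


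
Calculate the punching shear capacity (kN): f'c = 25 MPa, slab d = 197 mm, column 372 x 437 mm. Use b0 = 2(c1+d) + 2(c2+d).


b0 = 2*(372 + 197) + 2*(437 + 197) = 2406 mm
Vc = 0.33 * sqrt(25) * 2406 * 197 / 1000
= 782.07 kN

782.07


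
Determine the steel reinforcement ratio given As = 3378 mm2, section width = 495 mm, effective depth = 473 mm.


rho = As / (b * d)
= 3378 / (495 * 473)
= 0.0144

0.0144


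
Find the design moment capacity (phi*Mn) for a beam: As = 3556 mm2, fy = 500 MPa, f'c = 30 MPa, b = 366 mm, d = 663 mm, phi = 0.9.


a = As * fy / (0.85 * f'c * b)
= 3556 * 500 / (0.85 * 30 * 366)
= 190.5068 mm
Mn = As * fy * (d - a/2) / 10^6
= 1009.4535 kN-m
phi*Mn = 0.9 * 1009.4535 = 908.51 kN-m

908.51


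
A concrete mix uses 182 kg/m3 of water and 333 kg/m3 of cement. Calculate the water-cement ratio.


w/c = water / cement
w/c = 182 / 333 = 0.547

0.547


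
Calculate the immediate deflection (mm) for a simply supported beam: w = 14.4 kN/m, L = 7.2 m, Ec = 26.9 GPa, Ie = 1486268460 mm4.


Convert: L = 7.2 m = 7200 mm, Ec = 26.9 GPa = 26900 MPa
delta = 5 * 14.4 * 7200^4 / (384 * 26900 * 1486268460)
= 12.6 mm

12.6


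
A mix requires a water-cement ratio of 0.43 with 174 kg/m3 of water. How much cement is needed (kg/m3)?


Cement = water / (w/c)
= 174 / 0.43
= 404.7 kg/m3

404.7


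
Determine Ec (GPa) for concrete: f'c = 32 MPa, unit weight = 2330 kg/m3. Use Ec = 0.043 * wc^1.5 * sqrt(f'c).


Ec = 0.043 * 2330^1.5 * sqrt(32) / 1000
= 27.36 GPa

27.36


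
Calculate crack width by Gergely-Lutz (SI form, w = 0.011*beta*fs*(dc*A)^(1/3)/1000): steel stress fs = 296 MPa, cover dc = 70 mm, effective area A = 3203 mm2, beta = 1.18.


w = 0.011 * beta * fs * (dc * A)^(1/3) / 1000
= 0.011 * 1.18 * 296 * (70 * 3203)^(1/3) / 1000
= 0.233 mm

0.233


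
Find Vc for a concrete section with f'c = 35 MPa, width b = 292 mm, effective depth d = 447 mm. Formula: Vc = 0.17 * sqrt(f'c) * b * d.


Vc = 0.17 * sqrt(35) * 292 * 447 / 1000
= 131.27 kN

131.27


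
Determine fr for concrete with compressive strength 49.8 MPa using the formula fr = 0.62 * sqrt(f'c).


fr = 0.62 * sqrt(49.8)
= 4.375 MPa

4.375


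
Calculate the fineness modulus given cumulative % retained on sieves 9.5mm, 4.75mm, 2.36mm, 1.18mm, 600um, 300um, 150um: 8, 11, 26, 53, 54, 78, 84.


FM = sum(cumulative % retained) / 100
= 314 / 100
= 3.14

3.14


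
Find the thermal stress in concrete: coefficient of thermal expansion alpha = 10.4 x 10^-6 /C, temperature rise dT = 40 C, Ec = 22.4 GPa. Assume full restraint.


sigma = alpha * dT * Ec
= 10.4e-6 * 40 * 22.4 * 1000
= 9.318 MPa

9.318


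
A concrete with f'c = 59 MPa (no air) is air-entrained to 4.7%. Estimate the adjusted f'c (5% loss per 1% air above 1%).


Strength loss = (4.7 - 1) * 5 = 18.5%
f'c = 59 * (1 - 18.5/100)
= 48.08 MPa

48.08


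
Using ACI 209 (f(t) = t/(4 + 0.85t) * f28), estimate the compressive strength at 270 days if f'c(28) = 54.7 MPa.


f(270) = 270 / (4 + 0.85 * 270) * 54.7
= 270 / 233.5 * 54.7
= 63.25 MPa

63.25


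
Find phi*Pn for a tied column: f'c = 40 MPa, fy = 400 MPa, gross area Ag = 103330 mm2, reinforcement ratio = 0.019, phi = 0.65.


Ast = rho * Ag = 0.019 * 103330 = 1963.27 mm2
phi*Pn = 0.65 * 0.80 * (0.85 * 40 * (103330 - 1963.27) + 400 * 1963.27) / 1000
= 2200.52 kN

2200.52


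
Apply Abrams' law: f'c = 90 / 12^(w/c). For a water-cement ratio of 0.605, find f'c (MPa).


f'c = 90 / 12^0.605
= 90 / 4.497
= 20.01 MPa

20.01


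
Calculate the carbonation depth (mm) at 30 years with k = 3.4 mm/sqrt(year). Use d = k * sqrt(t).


depth = k * sqrt(t)
= 3.4 * sqrt(30)
= 18.62 mm

18.62
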